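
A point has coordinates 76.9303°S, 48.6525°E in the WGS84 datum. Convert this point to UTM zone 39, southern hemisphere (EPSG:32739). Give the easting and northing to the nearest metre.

E 440756 m, N 1459822 m

Zone 39 central meridian λ₀ = 6×39 − 183 = 51°; Δλ = -2.3475°.
Transverse Mercator on WGS84 with k₀ = 0.9996 gives E = 440755.533 m, N = 1459822.379 m.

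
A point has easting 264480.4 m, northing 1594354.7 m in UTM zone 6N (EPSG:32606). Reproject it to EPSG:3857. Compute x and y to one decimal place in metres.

Unproject from UTM 6N (λ₀ = -147°) → φ = 14.41149977°, λ = -149.18440013°.
Web Mercator (R = 6378137 m): x = -16607131.457 m, y = 1621469.567 m.

x -16607131.5 m, y 1621469.6 m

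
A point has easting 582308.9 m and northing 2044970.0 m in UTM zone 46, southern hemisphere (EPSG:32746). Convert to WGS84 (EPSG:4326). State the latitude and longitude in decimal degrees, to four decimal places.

Zone 46S: λ₀ = 93°, k₀ = 0.9996, false easting 500000 m, false northing 10000000 m.
Meridian distance M = (N − FN)/k₀ = -7958213.3 m.
Inverse transverse Mercator on WGS84 gives φ = -71.68170024°, λ = 95.34689875°.

lat -71.6817°, lon 95.3469°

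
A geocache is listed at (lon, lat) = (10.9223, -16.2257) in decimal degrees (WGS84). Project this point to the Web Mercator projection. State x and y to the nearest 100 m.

Web Mercator is spherical with R = a = 6378137 m.
x = R·λ = 6378137 × 0.190630097 = 1215864.874 m.
y = R·ln tan(π/4 + φ/2) = 6378137 × -0.287054814 = -1830874.931 m.

x 1215900 m, y -1830900 m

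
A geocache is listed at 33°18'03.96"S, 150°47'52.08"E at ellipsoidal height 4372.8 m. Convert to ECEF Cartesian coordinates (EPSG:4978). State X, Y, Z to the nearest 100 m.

X -4661200 m, Y 2605300 m, Z -3484300 m

WGS84: a = 6378137 m, e² = 0.006694380; N(φ) = a/√(1−e²sin²φ) = 6384582.228 m.
X = (N+h)·cosφ·cosλ = -4661188.897 m; Y = (N+h)·cosφ·sinλ = 2605285.308 m; Z = (N(1−e²)+h)·sinφ = -3484318.241 m.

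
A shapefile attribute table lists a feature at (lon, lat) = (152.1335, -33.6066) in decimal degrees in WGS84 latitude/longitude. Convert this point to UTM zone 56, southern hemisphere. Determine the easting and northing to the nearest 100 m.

E 419600 m, N 6281100 m

Zone 56 central meridian λ₀ = 6×56 − 183 = 153°; Δλ = -0.8665°.
Transverse Mercator on WGS84 with k₀ = 0.9996 gives E = 419612.417 m, N = 6281125.580 m.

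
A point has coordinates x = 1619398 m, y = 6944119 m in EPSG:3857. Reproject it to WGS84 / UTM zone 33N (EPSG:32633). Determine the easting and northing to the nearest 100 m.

Web Mercator inverse (R = 6378137 m) → φ = 52.78930095°, λ = 14.54729974°.
UTM 33N forward: E = 469471.511 m, N = 5848928.466 m.

E 469500 m, N 5848900 m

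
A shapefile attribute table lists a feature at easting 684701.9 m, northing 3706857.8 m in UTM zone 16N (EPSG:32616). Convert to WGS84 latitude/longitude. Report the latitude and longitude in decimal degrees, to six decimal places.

Zone 16N: λ₀ = -87°, k₀ = 0.9996, false easting 500000 m.
Meridian distance M = (N − FN)/k₀ = 3708341.1 m.
Inverse transverse Mercator on WGS84 gives φ = 33.48530027°, λ = -85.01200048°.

lat 33.485300°, lon -85.012000°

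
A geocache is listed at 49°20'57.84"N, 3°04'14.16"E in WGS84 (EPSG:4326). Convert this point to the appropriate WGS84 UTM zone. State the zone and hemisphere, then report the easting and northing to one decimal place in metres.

Longitude 3.0706° lies in the 6° band [0°, 6°), giving zone 31; latitude is north of the equator, so 31N.
Zone 31 central meridian λ₀ = 6×31 − 183 = 3°; Δλ = +0.0706°.
Transverse Mercator on WGS84 with k₀ = 0.9996 gives E = 505127.645 m, N = 5466300.499 m.

Zone 31N: E 505127.6 m, N 5466300.5 m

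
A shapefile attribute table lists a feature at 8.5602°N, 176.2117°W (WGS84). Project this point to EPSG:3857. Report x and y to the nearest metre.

x -19615797 m, y 956482 m

Web Mercator is spherical with R = a = 6378137 m.
x = R·λ = 6378137 × -3.075474346 = -19615796.716 m.
y = R·ln tan(π/4 + φ/2) = 6378137 × 0.149962615 = 956482.100 m.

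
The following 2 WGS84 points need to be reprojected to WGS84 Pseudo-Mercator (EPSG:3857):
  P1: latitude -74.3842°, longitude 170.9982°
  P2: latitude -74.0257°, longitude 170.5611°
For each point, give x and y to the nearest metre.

P1: x 19035433 m, y -12672553 m; P2: x 18986775 m, y -12525933 m

Web Mercator: x = R·λ, y = R·ln tan(π/4+φ/2), R = 6378137 m.
P1 (-74.3842°, 170.9982°) → (19035432.551, -12672553.289) m.
P2 (-74.0257°, 170.5611°) → (18986774.801, -12525932.596) m.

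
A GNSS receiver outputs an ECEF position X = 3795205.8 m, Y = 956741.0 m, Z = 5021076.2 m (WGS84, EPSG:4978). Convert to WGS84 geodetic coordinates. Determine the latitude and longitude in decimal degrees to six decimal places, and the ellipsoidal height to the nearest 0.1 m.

λ = atan2(Y, X) = 14.14899955°; p = √(X²+Y²) = 3913941.8 m.
Bowring's method on WGS84 (a = 6378137 m, b = 6356752.314 m) gives φ = 52.24989987°, h = 1519.476 m.

lat 52.249900°, lon 14.149000°, h 1519.5 m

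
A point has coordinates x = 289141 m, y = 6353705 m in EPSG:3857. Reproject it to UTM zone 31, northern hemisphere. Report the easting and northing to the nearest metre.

E 470826 m, N 5478949 m

Web Mercator inverse (R = 6378137 m) → φ = 49.46249728°, λ = 2.59739780°.
UTM 31N forward: E = 470826.314 m, N = 5478949.376 m.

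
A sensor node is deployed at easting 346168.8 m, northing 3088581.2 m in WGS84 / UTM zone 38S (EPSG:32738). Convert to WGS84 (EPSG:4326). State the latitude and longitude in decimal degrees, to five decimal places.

Zone 38S: λ₀ = 45°, k₀ = 0.9996, false easting 500000 m, false northing 10000000 m.
Meridian distance M = (N − FN)/k₀ = -6914184.5 m.
Inverse transverse Mercator on WGS84 gives φ = -62.30260001°, λ = 42.03280050°.

lat -62.30260°, lon 42.03280°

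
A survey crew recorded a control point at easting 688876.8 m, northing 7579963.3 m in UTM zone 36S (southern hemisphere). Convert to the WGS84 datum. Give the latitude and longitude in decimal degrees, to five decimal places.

Zone 36S: λ₀ = 33°, k₀ = 0.9996, false easting 500000 m, false northing 10000000 m.
Meridian distance M = (N − FN)/k₀ = -2421005.1 m.
Inverse transverse Mercator on WGS84 gives φ = -21.87430032°, λ = 34.82799957°.

lat -21.87430°, lon 34.82800°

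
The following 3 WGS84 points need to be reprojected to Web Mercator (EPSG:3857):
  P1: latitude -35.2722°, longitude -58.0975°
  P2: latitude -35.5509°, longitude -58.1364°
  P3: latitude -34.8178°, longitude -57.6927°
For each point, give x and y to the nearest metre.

Web Mercator: x = R·λ, y = R·ln tan(π/4+φ/2), R = 6378137 m.
P1 (-35.2722°, -58.0975°) → (-6467384.116, -4200933.839) m.
P2 (-35.5509°, -58.1364°) → (-6471714.445, -4239000.569) m.
P3 (-34.8178°, -57.6927°) → (-6422321.986, -4139148.376) m.

P1: x -6467384 m, y -4200934 m; P2: x -6471714 m, y -4239001 m; P3: x -6422322 m, y -4139148 m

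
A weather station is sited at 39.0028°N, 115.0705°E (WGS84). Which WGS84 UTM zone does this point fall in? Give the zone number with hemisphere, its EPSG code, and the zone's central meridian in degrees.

Zone 50N (EPSG:32650), central meridian 117°

UTM zone = ⌊(λ + 180)/6⌋ + 1; 115.0705° ∈ [114°, 120°) → zone 50.
Hemisphere: N (φ ≥ 0).
Central meridian λ₀ = 6×50 − 183 = 117°.
EPSG code: 32650.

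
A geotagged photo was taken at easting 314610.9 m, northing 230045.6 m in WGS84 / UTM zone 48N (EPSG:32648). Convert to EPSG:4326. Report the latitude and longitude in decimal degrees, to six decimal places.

lat 2.080400°, lon 103.333100°

Zone 48N: λ₀ = 105°, k₀ = 0.9996, false easting 500000 m.
Meridian distance M = (N − FN)/k₀ = 230137.7 m.
Inverse transverse Mercator on WGS84 gives φ = 2.08039963°, λ = 103.33309961°.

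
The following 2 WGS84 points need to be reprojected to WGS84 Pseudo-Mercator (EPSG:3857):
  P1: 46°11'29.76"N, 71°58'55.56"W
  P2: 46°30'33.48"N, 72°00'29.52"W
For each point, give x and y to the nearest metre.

P1: x -8013011 m, y 5811107 m; P2: x -8015916 m, y 5862344 m

Web Mercator: x = R·λ, y = R·ln tan(π/4+φ/2), R = 6378137 m.
P1 (46.1916°, -71.9821°) → (-8013010.718, 5811106.597) m.
P2 (46.5093°, -72.0082°) → (-8015916.157, 5862343.938) m.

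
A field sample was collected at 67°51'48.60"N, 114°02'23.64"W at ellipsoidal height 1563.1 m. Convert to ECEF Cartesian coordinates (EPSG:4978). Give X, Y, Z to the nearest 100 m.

X -982100 m, Y -2201800 m, Z 5886800 m

WGS84: a = 6378137 m, e² = 0.006694380; N(φ) = a/√(1−e²sin²φ) = 6396533.824 m.
X = (N+h)·cosφ·cosλ = -982132.959 m; Y = (N+h)·cosφ·sinλ = -2201778.975 m; Z = (N(1−e²)+h)·sinφ = 5886820.884 m.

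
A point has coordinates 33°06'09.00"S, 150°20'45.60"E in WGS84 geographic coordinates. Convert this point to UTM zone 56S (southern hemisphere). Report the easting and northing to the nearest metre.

E 252325 m, N 6334216 m

Zone 56 central meridian λ₀ = 6×56 − 183 = 153°; Δλ = -2.6540°.
Transverse Mercator on WGS84 with k₀ = 0.9996 gives E = 252325.436 m, N = 6334215.644 m.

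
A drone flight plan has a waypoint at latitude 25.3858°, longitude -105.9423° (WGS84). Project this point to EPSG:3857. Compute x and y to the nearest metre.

Web Mercator is spherical with R = a = 6378137 m.
x = R·λ = 6378137 × -1.849041952 = -11793442.889 m.
y = R·ln tan(π/4 + φ/2) = 6378137 × 0.458316648 = 2923206.371 m.

x -11793443 m, y 2923206 m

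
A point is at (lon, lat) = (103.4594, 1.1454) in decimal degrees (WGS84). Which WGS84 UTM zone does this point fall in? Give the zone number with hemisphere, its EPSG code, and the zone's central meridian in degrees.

UTM zone = ⌊(λ + 180)/6⌋ + 1; 103.4594° ∈ [102°, 108°) → zone 48.
Hemisphere: N (φ ≥ 0).
Central meridian λ₀ = 6×48 − 183 = 105°.
EPSG code: 32648.

Zone 48N (EPSG:32648), central meridian 105°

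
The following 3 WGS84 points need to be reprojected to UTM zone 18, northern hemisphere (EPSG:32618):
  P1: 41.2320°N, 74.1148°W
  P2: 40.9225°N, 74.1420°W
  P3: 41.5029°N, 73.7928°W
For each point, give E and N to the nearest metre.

UTM zone 18N: λ₀ = -75°, k₀ = 0.9996.
P1 (41.2320°, -74.1148°) → (574185.414, 4564889.515) m.
P2 (40.9225°, -74.1420°) → (572243.958, 4530508.225) m.
P3 (41.5029°, -73.7928°) → (600752.684, 4595289.585) m.

P1: E 574185 m, N 4564890 m; P2: E 572244 m, N 4530508 m; P3: E 600753 m, N 4595290 m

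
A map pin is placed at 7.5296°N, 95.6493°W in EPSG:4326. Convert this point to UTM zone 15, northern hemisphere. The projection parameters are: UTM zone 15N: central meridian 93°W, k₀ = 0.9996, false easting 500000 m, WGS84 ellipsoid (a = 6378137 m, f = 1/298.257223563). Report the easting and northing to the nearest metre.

E 207623 m, N 833181 m

Zone 15 central meridian λ₀ = 6×15 − 183 = -93°; Δλ = -2.6493°.
Transverse Mercator on WGS84 with k₀ = 0.9996 gives E = 207623.119 m, N = 833181.227 m.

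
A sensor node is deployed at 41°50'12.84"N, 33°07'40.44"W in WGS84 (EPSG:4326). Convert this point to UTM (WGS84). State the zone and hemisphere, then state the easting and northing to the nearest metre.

Zone 25N: E 489381 m, N 4631676 m

Longitude -33.1279° lies in the 6° band [-36°, -30°), giving zone 25; latitude is north of the equator, so 25N.
Zone 25 central meridian λ₀ = 6×25 − 183 = -33°; Δλ = -0.1279°.
Transverse Mercator on WGS84 with k₀ = 0.9996 gives E = 489380.620 m, N = 4631675.583 m.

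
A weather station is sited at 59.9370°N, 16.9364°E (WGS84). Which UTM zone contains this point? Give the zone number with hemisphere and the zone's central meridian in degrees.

Zone 33N, central meridian 15°

UTM zone = ⌊(λ + 180)/6⌋ + 1; 16.9364° ∈ [12°, 18°) → zone 33.
Hemisphere: N (φ ≥ 0).
Central meridian λ₀ = 6×33 − 183 = 15°.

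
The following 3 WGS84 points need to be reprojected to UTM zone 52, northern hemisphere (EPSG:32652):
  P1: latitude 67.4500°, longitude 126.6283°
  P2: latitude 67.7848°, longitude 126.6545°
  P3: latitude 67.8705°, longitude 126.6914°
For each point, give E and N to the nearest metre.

UTM zone 52N: λ₀ = 129°, k₀ = 0.9996.
P1 (67.4500°, 126.6283°) → (398523.238, 7483486.318) m.
P2 (67.7848°, 126.6545°) → (401056.612, 7520746.944) m.
P3 (67.8705°, 126.6914°) → (402969.106, 7530237.444) m.

P1: E 398523 m, N 7483486 m; P2: E 401057 m, N 7520747 m; P3: E 402969 m, N 7530237 m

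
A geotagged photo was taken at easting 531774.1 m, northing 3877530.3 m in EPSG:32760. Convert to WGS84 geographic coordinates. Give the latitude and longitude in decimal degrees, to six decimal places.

lat -55.247700°, lon 177.499800°

Zone 60S: λ₀ = 177°, k₀ = 0.9996, false easting 500000 m, false northing 10000000 m.
Meridian distance M = (N − FN)/k₀ = -6124919.7 m.
Inverse transverse Mercator on WGS84 gives φ = -55.24770036°, λ = 177.49980048°.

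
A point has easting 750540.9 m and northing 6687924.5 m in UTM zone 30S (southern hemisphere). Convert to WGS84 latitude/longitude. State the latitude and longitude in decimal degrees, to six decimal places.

Zone 30S: λ₀ = -3°, k₀ = 0.9996, false easting 500000 m, false northing 10000000 m.
Meridian distance M = (N − FN)/k₀ = -3313400.9 m.
Inverse transverse Mercator on WGS84 gives φ = -29.91389995°, λ = -0.40499978°.

lat -29.913900°, lon -0.405000°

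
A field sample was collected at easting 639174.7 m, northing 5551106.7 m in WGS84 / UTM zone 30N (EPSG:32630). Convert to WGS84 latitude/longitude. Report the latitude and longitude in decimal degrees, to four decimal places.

lat 50.0959°, lon -1.0541°

Zone 30N: λ₀ = -3°, k₀ = 0.9996, false easting 500000 m.
Meridian distance M = (N − FN)/k₀ = 5553328.0 m.
Inverse transverse Mercator on WGS84 gives φ = 50.09590015°, λ = -1.05409931°.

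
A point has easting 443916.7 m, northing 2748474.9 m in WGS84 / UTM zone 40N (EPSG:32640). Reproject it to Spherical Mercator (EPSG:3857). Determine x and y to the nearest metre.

x 6283417 m, y 2857356 m

Unproject from UTM 40N (λ₀ = 57°) → φ = 24.85019957°, λ = 56.44489976°.
Web Mercator (R = 6378137 m): x = 6283417.4995 m, y = 2857356.203 m.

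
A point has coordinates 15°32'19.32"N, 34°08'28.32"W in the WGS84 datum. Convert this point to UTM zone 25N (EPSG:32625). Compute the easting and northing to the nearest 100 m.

E 377600 m, N 1718200 m

Zone 25 central meridian λ₀ = 6×25 − 183 = -33°; Δλ = -1.1412°.
Transverse Mercator on WGS84 with k₀ = 0.9996 gives E = 377618.044 m, N = 1718236.556 m.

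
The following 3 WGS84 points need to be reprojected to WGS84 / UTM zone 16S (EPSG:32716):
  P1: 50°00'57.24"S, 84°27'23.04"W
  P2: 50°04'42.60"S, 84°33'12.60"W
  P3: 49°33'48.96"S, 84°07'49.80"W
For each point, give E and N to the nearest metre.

UTM zone 16S: λ₀ = -87°, k₀ = 0.9996.
P1 (-50.0159°, -84.4564°) → (682221.868, 4456501.311) m.
P2 (-50.0785°, -84.5535°) → (675038.509, 4449774.434) m.
P3 (-49.5636°, -84.1305°) → (707490.461, 4505932.225) m.

P1: E 682222 m, N 4456501 m; P2: E 675039 m, N 4449774 m; P3: E 707490 m, N 4505932 m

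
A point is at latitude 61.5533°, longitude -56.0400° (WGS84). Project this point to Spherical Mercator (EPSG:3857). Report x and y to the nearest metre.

Web Mercator is spherical with R = a = 6378137 m.
x = R·λ = 6378137 × -0.978082513 = -6238344.264 m.
y = R·ln tan(π/4 + φ/2) = 6378137 × 1.372499651 = 8753990.808 m.

x -6238344 m, y 8753991 m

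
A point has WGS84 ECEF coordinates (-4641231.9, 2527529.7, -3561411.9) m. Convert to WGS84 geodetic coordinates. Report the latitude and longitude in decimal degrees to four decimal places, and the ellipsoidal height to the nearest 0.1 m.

λ = atan2(Y, X) = 151.42809995°; p = √(X²+Y²) = 5284831.1 m.
Bowring's method on WGS84 (a = 6378137 m, b = 6356752.314 m) gives φ = -34.15429968°, h = 1405.081 m.

lat -34.1543°, lon 151.4281°, h 1405.1 m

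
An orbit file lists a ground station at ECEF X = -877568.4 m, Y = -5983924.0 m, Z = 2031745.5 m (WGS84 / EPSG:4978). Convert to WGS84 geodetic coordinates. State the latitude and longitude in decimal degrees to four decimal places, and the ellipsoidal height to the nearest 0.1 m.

lat 18.6857°, lon -98.3432°, h 4124.7 m

λ = atan2(Y, X) = -98.34319996°; p = √(X²+Y²) = 6047931.3 m.
Bowring's method on WGS84 (a = 6378137 m, b = 6356752.314 m) gives φ = 18.68569992°, h = 4124.745 m.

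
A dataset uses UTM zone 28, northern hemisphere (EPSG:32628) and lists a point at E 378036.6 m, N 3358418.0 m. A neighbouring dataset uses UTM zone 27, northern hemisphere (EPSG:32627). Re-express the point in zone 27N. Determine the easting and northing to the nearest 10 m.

UTM 28N → geographic: φ = 30.35150005°, λ = -16.26899997°.
UTM 27N (λ₀ = -21°) forward: E = 954932.035 m, N = 3367239.756 m.

E 954930 m, N 3367240 m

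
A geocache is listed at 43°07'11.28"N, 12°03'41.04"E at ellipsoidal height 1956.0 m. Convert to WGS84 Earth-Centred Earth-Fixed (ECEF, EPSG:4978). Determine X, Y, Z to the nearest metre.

X 4561326 m, Y 974650 m, Z 4338563 m

WGS84: a = 6378137 m, e² = 0.006694380; N(φ) = a/√(1−e²sin²φ) = 6388134.803 m.
X = (N+h)·cosφ·cosλ = 4561326.261 m; Y = (N+h)·cosφ·sinλ = 974649.901 m; Z = (N(1−e²)+h)·sinφ = 4338562.862 m.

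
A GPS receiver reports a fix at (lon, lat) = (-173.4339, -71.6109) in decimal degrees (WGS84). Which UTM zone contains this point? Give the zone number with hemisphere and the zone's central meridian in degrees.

UTM zone = ⌊(λ + 180)/6⌋ + 1; -173.4339° ∈ [-174°, -168°) → zone 2.
Hemisphere: S (φ < 0).
Central meridian λ₀ = 6×2 − 183 = -171°.

Zone 2S, central meridian -171°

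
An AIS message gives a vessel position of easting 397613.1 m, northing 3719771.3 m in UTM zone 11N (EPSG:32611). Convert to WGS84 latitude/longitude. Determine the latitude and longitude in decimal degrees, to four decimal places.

lat 33.6128°, lon -118.1037°

Zone 11N: λ₀ = -117°, k₀ = 0.9996, false easting 500000 m.
Meridian distance M = (N − FN)/k₀ = 3721259.8 m.
Inverse transverse Mercator on WGS84 gives φ = 33.61279990°, λ = -118.10370004°.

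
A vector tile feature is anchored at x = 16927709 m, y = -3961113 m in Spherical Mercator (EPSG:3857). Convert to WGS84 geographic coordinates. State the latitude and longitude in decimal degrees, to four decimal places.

lat -33.4944°, lon 152.0642°

R = 6378137 m. λ = x/R = 152.06419720°.
φ = 2·arctan(exp(y/R)) − 90° = 2·arctan(0.53738) − 90° = -33.49440247°.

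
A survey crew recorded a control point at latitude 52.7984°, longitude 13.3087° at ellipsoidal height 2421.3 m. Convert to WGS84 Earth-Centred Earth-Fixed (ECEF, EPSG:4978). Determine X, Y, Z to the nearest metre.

X 3762211 m, Y 889952 m, Z 5058939 m

WGS84: a = 6378137 m, e² = 0.006694380; N(φ) = a/√(1−e²sin²φ) = 6391724.704 m.
X = (N+h)·cosφ·cosλ = 3762210.673 m; Y = (N+h)·cosφ·sinλ = 889952.129 m; Z = (N(1−e²)+h)·sinφ = 5058938.929 m.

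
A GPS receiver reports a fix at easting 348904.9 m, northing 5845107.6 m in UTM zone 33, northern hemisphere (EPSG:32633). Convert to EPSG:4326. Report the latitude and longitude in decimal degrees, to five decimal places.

Zone 33N: λ₀ = 15°, k₀ = 0.9996, false easting 500000 m.
Meridian distance M = (N − FN)/k₀ = 5847446.6 m.
Inverse transverse Mercator on WGS84 gives φ = 52.73469972°, λ = 12.76209928°.

lat 52.73470°, lon 12.76210°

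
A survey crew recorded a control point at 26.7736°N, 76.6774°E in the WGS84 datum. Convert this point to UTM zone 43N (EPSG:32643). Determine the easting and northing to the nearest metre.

E 666770 m, N 2962460 m

Zone 43 central meridian λ₀ = 6×43 − 183 = 75°; Δλ = +1.6774°.
Transverse Mercator on WGS84 with k₀ = 0.9996 gives E = 666769.800 m, N = 2962459.642 m.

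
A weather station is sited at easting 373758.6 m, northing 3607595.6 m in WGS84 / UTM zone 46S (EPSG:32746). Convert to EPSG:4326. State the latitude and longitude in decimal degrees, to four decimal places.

Zone 46S: λ₀ = 93°, k₀ = 0.9996, false easting 500000 m, false northing 10000000 m.
Meridian distance M = (N − FN)/k₀ = -6394962.4 m.
Inverse transverse Mercator on WGS84 gives φ = -57.65619990°, λ = 90.88430053°.

lat -57.6562°, lon 90.8843°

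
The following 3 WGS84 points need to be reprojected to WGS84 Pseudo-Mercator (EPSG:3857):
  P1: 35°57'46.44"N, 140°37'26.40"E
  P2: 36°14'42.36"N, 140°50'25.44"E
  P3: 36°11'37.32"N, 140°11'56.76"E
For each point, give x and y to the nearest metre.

Web Mercator: x = R·λ, y = R·ln tan(π/4+φ/2), R = 6378137 m.
P1 (35.9629°, 140.6240°) → (15654192.073, 4295517.669) m.
P2 (36.2451°, 140.8404°) → (15678281.611, 4334399.375) m.
P3 (36.1937°, 140.1991°) → (15606892.422, 4327307.031) m.

P1: x 15654192 m, y 4295518 m; P2: x 15678282 m, y 4334399 m; P3: x 15606892 m, y 4327307 m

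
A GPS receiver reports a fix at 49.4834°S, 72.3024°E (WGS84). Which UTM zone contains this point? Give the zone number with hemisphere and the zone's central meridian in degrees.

Zone 43S, central meridian 75°

UTM zone = ⌊(λ + 180)/6⌋ + 1; 72.3024° ∈ [72°, 78°) → zone 43.
Hemisphere: S (φ < 0).
Central meridian λ₀ = 6×43 − 183 = 75°.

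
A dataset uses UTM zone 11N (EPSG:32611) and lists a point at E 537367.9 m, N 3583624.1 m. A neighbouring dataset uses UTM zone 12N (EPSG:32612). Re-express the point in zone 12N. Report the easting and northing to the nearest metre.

UTM 11N → geographic: φ = 32.38899968°, λ = -116.60270036°.
UTM 12N (λ₀ = -111°) forward: E = -27318.812 m, N = 3597392.277 m.

E -27319 m, N 3597392 m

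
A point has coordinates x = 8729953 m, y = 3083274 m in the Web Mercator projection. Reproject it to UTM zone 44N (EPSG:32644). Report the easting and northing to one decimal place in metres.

Web Mercator inverse (R = 6378137 m) → φ = 26.67779626°, λ = 78.42250210°.
UTM 44N forward: E = 243496.261 m, N = 2953340.532 m.

E 243496.3 m, N 2953340.5 m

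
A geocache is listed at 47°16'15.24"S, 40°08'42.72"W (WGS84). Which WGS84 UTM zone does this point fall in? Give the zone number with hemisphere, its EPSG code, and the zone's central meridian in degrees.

Zone 24S (EPSG:32724), central meridian -39°

UTM zone = ⌊(λ + 180)/6⌋ + 1; -40.1452° ∈ [-42°, -36°) → zone 24.
Hemisphere: S (φ < 0).
Central meridian λ₀ = 6×24 − 183 = -39°.
EPSG code: 32724.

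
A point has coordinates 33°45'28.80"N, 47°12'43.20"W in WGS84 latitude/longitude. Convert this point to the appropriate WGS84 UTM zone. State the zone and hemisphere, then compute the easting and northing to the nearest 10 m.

Zone 23N: E 295130 m, N 3737520 m

Longitude -47.2120° lies in the 6° band [-48°, -42°), giving zone 23; latitude is north of the equator, so 23N.
Zone 23 central meridian λ₀ = 6×23 − 183 = -45°; Δλ = -2.2120°.
Transverse Mercator on WGS84 with k₀ = 0.9996 gives E = 295129.527 m, N = 3737522.246 m.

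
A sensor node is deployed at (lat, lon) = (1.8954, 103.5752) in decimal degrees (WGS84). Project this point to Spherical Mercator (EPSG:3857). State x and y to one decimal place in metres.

x 11529938.5 m, y 211033.5 m

Web Mercator is spherical with R = a = 6378137 m.
x = R·λ = 6378137 × 1.807728263 = 11529938.523 m.
y = R·ln tan(π/4 + φ/2) = 6378137 × 0.033087006 = 211033.457 m.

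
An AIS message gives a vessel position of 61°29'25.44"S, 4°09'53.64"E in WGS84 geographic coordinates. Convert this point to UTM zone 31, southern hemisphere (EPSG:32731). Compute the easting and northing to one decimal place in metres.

E 562028.6 m, N 3182033.6 m

Zone 31 central meridian λ₀ = 6×31 − 183 = 3°; Δλ = +1.1649°.
Transverse Mercator on WGS84 with k₀ = 0.9996 gives E = 562028.620 m, N = 3182033.552 m.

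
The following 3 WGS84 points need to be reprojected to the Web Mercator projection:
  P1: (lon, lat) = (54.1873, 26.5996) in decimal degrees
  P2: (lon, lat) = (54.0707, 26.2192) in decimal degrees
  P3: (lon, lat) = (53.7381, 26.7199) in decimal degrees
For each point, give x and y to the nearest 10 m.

Web Mercator: x = R·λ, y = R·ln tan(π/4+φ/2), R = 6378137 m.
P1 (26.5996°, 54.1873°) → (6032102.643, 3073535.506) m.
P2 (26.2192°, 54.0707°) → (6019122.791, 3026255.229) m.
P3 (26.7199°, 53.7381°) → (5982097.928, 3088520.329) m.

P1: x 6032100 m, y 3073540 m; P2: x 6019120 m, y 3026260 m; P3: x 5982100 m, y 3088520 m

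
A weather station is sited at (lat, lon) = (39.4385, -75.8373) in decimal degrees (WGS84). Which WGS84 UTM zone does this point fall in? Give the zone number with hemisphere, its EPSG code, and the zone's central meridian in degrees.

UTM zone = ⌊(λ + 180)/6⌋ + 1; -75.8373° ∈ [-78°, -72°) → zone 18.
Hemisphere: N (φ ≥ 0).
Central meridian λ₀ = 6×18 − 183 = -75°.
EPSG code: 32618.

Zone 18N (EPSG:32618), central meridian -75°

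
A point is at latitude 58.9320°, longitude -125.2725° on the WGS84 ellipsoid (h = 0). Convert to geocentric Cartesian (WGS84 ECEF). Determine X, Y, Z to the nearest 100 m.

X -1905400 m, Y -2693800 m, Z 5440000 m

WGS84: a = 6378137 m, e² = 0.006694380; N(φ) = a/√(1−e²sin²φ) = 6393858.304 m.
X = (N+h)·cosφ·cosλ = -1905396.276 m; Y = (N+h)·cosφ·sinλ = -2693828.280 m; Z = (N(1−e²)+h)·sinφ = 5440031.027 m.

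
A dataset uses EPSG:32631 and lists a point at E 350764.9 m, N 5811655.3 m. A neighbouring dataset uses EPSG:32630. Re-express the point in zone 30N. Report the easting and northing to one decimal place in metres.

E 758608.4 m, N 5816199.1 m

UTM 31N → geographic: φ = 52.43470032°, λ = 0.80469926°.
UTM 30N (λ₀ = -3°) forward: E = 758608.412 m, N = 5816199.066 m.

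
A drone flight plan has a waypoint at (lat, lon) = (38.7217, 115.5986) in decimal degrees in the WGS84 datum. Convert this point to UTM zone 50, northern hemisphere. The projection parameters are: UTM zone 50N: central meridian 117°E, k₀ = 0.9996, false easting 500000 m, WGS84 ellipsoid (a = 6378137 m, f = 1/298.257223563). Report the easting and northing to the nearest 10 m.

E 378170 m, N 4286830 m

Zone 50 central meridian λ₀ = 6×50 − 183 = 117°; Δλ = -1.4014°.
Transverse Mercator on WGS84 with k₀ = 0.9996 gives E = 378173.713 m, N = 4286826.150 m.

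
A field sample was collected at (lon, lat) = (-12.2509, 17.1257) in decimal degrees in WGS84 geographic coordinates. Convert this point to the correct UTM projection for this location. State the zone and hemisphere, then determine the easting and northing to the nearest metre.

Longitude -12.2509° lies in the 6° band [-18°, -12°), giving zone 28; latitude is north of the equator, so 28N.
Zone 28 central meridian λ₀ = 6×28 − 183 = -15°; Δλ = +2.7491°.
Transverse Mercator on WGS84 with k₀ = 0.9996 gives E = 792520.740 m, N = 1895528.314 m.

Zone 28N: E 792521 m, N 1895528 m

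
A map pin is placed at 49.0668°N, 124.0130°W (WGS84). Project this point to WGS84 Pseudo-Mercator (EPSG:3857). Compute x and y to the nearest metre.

Web Mercator is spherical with R = a = 6378137 m.
x = R·λ = 6378137 × -2.164435165 = -13805064.012 m.
y = R·ln tan(π/4 + φ/2) = 6378137 × 0.985586162 = 6286203.567 m.

x -13805064 m, y 6286204 m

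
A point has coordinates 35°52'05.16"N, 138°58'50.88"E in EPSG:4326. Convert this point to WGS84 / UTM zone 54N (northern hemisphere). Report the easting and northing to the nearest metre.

E 317700 m, N 3971202 m

Zone 54 central meridian λ₀ = 6×54 − 183 = 141°; Δλ = -2.0192°.
Transverse Mercator on WGS84 with k₀ = 0.9996 gives E = 317699.812 m, N = 3971201.576 m.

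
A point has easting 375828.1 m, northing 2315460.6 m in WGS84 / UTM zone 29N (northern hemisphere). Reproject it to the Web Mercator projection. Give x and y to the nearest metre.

x -1134813 m, y 2384177 m

Unproject from UTM 29N (λ₀ = -9°) → φ = 20.93539970°, λ = -10.19420045°.
Web Mercator (R = 6378137 m): x = -1134813.203 m, y = 2384177.357 m.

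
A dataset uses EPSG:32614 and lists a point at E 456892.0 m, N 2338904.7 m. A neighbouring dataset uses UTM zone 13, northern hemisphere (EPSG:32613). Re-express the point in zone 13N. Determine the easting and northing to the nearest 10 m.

UTM 14N → geographic: φ = 21.15090034°, λ = -99.41519996°.
UTM 13N (λ₀ = -105°) forward: E = 1080520.812 m, N = 2349079.527 m.

E 1080520 m, N 2349080 m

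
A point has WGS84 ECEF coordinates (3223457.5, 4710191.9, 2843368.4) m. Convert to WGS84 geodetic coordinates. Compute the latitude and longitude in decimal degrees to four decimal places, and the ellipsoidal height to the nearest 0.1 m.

λ = atan2(Y, X) = 55.61390043°; p = √(X²+Y²) = 5707590.2 m.
Bowring's method on WGS84 (a = 6378137 m, b = 6356752.314 m) gives φ = 26.63510001°, h = 2755.827 m.

lat 26.6351°, lon 55.6139°, h 2755.8 m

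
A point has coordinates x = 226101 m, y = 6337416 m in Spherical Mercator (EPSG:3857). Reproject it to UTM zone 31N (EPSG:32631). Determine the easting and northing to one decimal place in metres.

Web Mercator inverse (R = 6378137 m) → φ = 49.36730065°, λ = 2.03109984°.
UTM 31N forward: E = 429655.274 m, N = 5468739.557 m.

E 429655.3 m, N 5468739.6 m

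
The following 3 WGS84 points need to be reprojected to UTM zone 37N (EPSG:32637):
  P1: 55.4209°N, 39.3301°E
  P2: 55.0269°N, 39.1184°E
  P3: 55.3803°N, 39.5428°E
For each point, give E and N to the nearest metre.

UTM zone 37N: λ₀ = 39°, k₀ = 0.9996.
P1 (55.4209°, 39.3301°) → (520894.353, 6141679.937) m.
P2 (55.0269°, 39.1184°) → (507568.804, 6097791.241) m.
P3 (55.3803°, 39.5428°) → (534392.752, 6137246.223) m.

P1: E 520894 m, N 6141680 m; P2: E 507569 m, N 6097791 m; P3: E 534393 m, N 6137246 m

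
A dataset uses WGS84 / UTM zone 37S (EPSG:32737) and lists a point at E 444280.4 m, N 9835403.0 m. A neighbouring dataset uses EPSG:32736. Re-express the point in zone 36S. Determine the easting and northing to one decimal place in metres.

UTM 37S → geographic: φ = -1.48910006°, λ = 38.49910041°.
UTM 36S (λ₀ = 33°) forward: E = 1112653.320 m, N = 9834643.515 m.

E 1112653.3 m, N 9834643.5 m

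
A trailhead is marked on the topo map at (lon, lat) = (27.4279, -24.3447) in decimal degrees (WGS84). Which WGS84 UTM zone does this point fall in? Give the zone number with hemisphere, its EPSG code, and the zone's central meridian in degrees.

UTM zone = ⌊(λ + 180)/6⌋ + 1; 27.4279° ∈ [24°, 30°) → zone 35.
Hemisphere: S (φ < 0).
Central meridian λ₀ = 6×35 − 183 = 27°.
EPSG code: 32735.

Zone 35S (EPSG:32735), central meridian 27°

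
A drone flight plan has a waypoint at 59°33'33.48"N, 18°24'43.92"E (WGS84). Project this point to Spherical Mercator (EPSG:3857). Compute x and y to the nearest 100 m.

Web Mercator is spherical with R = a = 6378137 m.
x = R·λ = 6378137 × 0.321353513 = 2049636.728 m.
y = R·ln tan(π/4 + φ/2) = 6378137 × 1.301675986 = 8302267.766 m.

x 2049600 m, y 8302300 m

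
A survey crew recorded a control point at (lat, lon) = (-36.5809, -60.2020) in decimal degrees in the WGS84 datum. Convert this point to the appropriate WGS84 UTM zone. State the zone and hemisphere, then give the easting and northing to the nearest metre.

Longitude -60.2020° lies in the 6° band [-66°, -60°), giving zone 20; latitude is south of the equator, so 20S.
Zone 20 central meridian λ₀ = 6×20 − 183 = -63°; Δλ = +2.7980°.
Transverse Mercator on WGS84 with k₀ = 0.9996 gives E = 750343.787 m, N = 5947973.542 m.

Zone 20S: E 750344 m, N 5947974 m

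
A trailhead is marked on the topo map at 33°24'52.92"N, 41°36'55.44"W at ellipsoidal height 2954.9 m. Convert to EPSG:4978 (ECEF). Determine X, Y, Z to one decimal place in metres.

WGS84: a = 6378137 m, e² = 0.006694380; N(φ) = a/√(1−e²sin²φ) = 6384621.227 m.
X = (N+h)·cosφ·cosλ = 3986122.342 m; Y = (N+h)·cosφ·sinλ = -3540961.411 m; Z = (N(1−e²)+h)·sinφ = 3494068.386 m.

X 3986122.3 m, Y -3540961.4 m, Z 3494068.4 m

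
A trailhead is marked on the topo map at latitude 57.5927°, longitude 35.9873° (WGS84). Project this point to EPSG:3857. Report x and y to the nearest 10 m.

x 4006090 m, y 7882240 m

Web Mercator is spherical with R = a = 6378137 m.
x = R·λ = 6378137 × 0.628096874 = 4006087.911 m.
y = R·ln tan(π/4 + φ/2) = 6378137 × 1.235821501 = 7882238.838 m.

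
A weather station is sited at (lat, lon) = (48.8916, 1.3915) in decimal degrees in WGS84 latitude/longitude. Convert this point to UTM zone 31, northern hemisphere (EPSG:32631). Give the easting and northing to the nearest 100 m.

Zone 31 central meridian λ₀ = 6×31 − 183 = 3°; Δλ = -1.6085°.
Transverse Mercator on WGS84 with k₀ = 0.9996 gives E = 382097.226 m, N = 5416652.707 m.

E 382100 m, N 5416700 m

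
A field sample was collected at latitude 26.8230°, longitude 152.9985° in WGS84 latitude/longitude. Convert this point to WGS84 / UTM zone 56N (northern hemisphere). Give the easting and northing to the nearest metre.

Zone 56 central meridian λ₀ = 6×56 − 183 = 153°; Δλ = -0.0015°.
Transverse Mercator on WGS84 with k₀ = 0.9996 gives E = 499850.945 m, N = 2966831.111 m.

E 499851 m, N 2966831 m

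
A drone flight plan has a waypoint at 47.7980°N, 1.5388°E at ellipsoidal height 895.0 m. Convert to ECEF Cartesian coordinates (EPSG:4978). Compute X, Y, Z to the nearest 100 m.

X 4291400 m, Y 115300 m, Z 4702500 m

WGS84: a = 6378137 m, e² = 0.006694380; N(φ) = a/√(1−e²sin²φ) = 6389884.694 m.
X = (N+h)·cosφ·cosλ = 4291435.376 m; Y = (N+h)·cosφ·sinλ = 115283.342 m; Z = (N(1−e²)+h)·sinφ = 4702481.232 m.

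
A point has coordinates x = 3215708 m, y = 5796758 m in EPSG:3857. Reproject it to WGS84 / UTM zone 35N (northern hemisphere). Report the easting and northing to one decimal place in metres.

Web Mercator inverse (R = 6378137 m) → φ = 46.10229969°, λ = 28.88719646°.
UTM 35N forward: E = 645859.471 m, N = 5107145.035 m.

E 645859.5 m, N 5107145.0 m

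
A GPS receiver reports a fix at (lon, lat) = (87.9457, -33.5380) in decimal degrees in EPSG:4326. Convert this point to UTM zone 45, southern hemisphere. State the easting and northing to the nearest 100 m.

Zone 45 central meridian λ₀ = 6×45 − 183 = 87°; Δλ = +0.9457°.
Transverse Mercator on WGS84 with k₀ = 0.9996 gives E = 587804.864 m, N = 6288667.368 m.

E 587800 m, N 6288700 m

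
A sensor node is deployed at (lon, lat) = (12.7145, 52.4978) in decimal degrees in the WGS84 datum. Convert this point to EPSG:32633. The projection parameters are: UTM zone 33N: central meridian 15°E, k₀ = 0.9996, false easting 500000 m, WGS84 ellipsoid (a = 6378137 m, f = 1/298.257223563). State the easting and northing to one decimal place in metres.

Zone 33 central meridian λ₀ = 6×33 − 183 = 15°; Δλ = -2.2855°.
Transverse Mercator on WGS84 with k₀ = 0.9996 gives E = 344856.120 m, N = 5818862.670 m.

E 344856.1 m, N 5818862.7 m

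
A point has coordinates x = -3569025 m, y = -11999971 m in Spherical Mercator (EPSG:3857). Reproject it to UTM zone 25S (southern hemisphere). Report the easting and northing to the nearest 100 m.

Web Mercator inverse (R = 6378137 m) → φ = -72.67259871°, λ = -32.06109707°.
UTM 25S forward: E = 531210.555 m, N = 1935798.045 m.

E 531200 m, N 1935800 m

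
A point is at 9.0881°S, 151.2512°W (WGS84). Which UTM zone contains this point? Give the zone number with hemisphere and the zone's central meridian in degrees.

Zone 5S, central meridian -153°

UTM zone = ⌊(λ + 180)/6⌋ + 1; -151.2512° ∈ [-156°, -150°) → zone 5.
Hemisphere: S (φ < 0).
Central meridian λ₀ = 6×5 − 183 = -153°.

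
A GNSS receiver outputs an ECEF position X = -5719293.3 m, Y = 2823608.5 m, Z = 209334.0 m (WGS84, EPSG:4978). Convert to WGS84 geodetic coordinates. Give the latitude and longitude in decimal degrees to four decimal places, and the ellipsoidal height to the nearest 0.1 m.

lat 1.8924°, lon 153.7245°, h 3649.3 m

λ = atan2(Y, X) = 153.72449981°; p = √(X²+Y²) = 6378329.0 m.
Bowring's method on WGS84 (a = 6378137 m, b = 6356752.314 m) gives φ = 1.89240008°, h = 3649.325 m.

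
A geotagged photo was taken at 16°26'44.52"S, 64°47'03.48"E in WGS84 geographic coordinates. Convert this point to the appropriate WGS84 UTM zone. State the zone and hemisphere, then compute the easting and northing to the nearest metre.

Zone 41S: E 690502 m, N 8180923 m

Longitude 64.7843° lies in the 6° band [60°, 66°), giving zone 41; latitude is south of the equator, so 41S.
Zone 41 central meridian λ₀ = 6×41 − 183 = 63°; Δλ = +1.7843°.
Transverse Mercator on WGS84 with k₀ = 0.9996 gives E = 690502.157 m, N = 8180922.771 m.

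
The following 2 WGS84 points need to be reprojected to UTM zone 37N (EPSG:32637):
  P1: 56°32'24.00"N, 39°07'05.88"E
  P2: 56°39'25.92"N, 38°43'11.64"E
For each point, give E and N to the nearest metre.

UTM zone 37N: λ₀ = 39°, k₀ = 0.9996.
P1 (56.5400°, 39.1183°) → (507274.904, 6266189.033) m.
P2 (56.6572°, 38.7199°) → (482828.405, 6279263.143) m.

P1: E 507275 m, N 6266189 m; P2: E 482828 m, N 6279263 m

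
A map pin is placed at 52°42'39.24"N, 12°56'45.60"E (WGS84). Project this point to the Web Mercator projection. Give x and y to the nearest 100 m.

x 1441100 m, y 6929700 m

Web Mercator is spherical with R = a = 6378137 m.
x = R·λ = 6378137 × 0.225950325 = 1441142.128 m.
y = R·ln tan(π/4 + φ/2) = 6378137 × 1.086477173 = 6929700.260 m.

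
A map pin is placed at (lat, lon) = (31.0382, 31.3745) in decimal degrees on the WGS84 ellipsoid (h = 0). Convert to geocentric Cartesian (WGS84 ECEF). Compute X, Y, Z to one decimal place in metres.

X 4670027.4 m, Y 2847744.8 m, Z 3269523.1 m

WGS84: a = 6378137 m, e² = 0.006694380; N(φ) = a/√(1−e²sin²φ) = 6383820.241 m.
X = (N+h)·cosφ·cosλ = 4670027.408 m; Y = (N+h)·cosφ·sinλ = 2847744.834 m; Z = (N(1−e²)+h)·sinφ = 3269523.087 m.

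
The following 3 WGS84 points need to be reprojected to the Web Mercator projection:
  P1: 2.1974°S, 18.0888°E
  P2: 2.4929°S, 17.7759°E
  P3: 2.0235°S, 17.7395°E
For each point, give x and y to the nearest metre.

Web Mercator: x = R·λ, y = R·ln tan(π/4+φ/2), R = 6378137 m.
P1 (-2.1974°, 18.0888°) → (2013636.005, -244673.437) m.
P2 (-2.4929°, 17.7759°) → (1978804.136, -277595.957) m.
P3 (-2.0235°, 17.7395°) → (1974752.107, -225301.830) m.

P1: x 2013636 m, y -244673 m; P2: x 1978804 m, y -277596 m; P3: x 1974752 m, y -225302 m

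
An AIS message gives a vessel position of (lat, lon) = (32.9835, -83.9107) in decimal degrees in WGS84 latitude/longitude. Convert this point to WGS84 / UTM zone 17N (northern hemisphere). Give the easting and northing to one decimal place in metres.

Zone 17 central meridian λ₀ = 6×17 − 183 = -81°; Δλ = -2.9107°.
Transverse Mercator on WGS84 with k₀ = 0.9996 gives E = 227995.922 m, N = 3653221.008 m.

E 227995.9 m, N 3653221.0 m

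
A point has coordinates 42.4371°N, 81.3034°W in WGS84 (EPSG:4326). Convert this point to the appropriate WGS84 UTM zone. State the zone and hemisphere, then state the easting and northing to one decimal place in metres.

Longitude -81.3034° lies in the 6° band [-84°, -78°), giving zone 17; latitude is north of the equator, so 17N.
Zone 17 central meridian λ₀ = 6×17 − 183 = -81°; Δλ = -0.3034°.
Transverse Mercator on WGS84 with k₀ = 0.9996 gives E = 475045.814 m, N = 4698353.375 m.

Zone 17N: E 475045.8 m, N 4698353.4 m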